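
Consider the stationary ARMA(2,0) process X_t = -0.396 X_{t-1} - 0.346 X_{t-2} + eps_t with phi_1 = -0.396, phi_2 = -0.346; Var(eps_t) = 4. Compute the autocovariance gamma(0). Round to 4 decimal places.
\gamma(0) = 4.9746

Multiply the model equation by X_{t-k} and take expectations. With theta_0 = psi_0 = 1 and psi_j the MA(infinity) weights, this gives
  gamma(k) - sum_i phi_i gamma(k-i) = c_k,
  c_k = sigma^2 * sum_{j=k..q} theta_j psi_{j-k}   (c_k = 0 for k > q),
using gamma(-m) = gamma(m).
Pure AR (q = 0): c_0 = sigma^2 = 4, c_k = 0 for k >= 1.
Equations for k = 0, 1, 2 (AR order 2, c_2 = 0):
  (E0) gamma(0) = phi_1 gamma(1) + phi_2 gamma(2) + c_0
  (E1) gamma(1) = phi_1 gamma(0) + phi_2 gamma(1) + c_1
  (E2) gamma(2) = phi_1 gamma(1) + phi_2 gamma(0)
From (E1): gamma(1) = A gamma(0) + B with
  A = phi_1 / (1 - phi_2) = -0.396 / 1.346 = -0.294205,   B = c_1 / (1 - phi_2) = 0 / 1.346 = 0.
Insert (E2) into (E0): gamma(0) (1 - phi_2^2) = phi_1 (1 + phi_2) gamma(1) + c_0.
  phi_1 (1 + phi_2) = (-0.396)(0.654) = -0.258984,   1 - phi_2^2 = 0.880284.
Replace gamma(1) by A gamma(0) + B and collect gamma(0):
  gamma(0) [0.880284 - (-0.258984)(-0.294205)] = c_0 = 4
  gamma(0) * 0.80409 = 4
  gamma(0) = 4 / 0.80409 = 4.97457.
Therefore gamma(0) = 4.9746 (to 4 decimal places).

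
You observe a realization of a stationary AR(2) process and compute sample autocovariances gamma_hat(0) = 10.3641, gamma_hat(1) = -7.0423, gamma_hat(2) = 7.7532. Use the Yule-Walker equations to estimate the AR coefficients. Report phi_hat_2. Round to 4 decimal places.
\hat\phi_{2} = 0.5320

The Yule-Walker equations for an AR(p) process read, in matrix form,
  Gamma_p phi = r_p,   with   (Gamma_p)_{ij} = gamma(|i - j|),
                       (r_p)_i = gamma(i),   i,j = 1..p.
Substitute the sample gammas (Toeplitz matrix and right-hand side of size 2):
  Gamma_p = [[10.3641, -7.0423], [-7.0423, 10.3641]]
  r_p     = [-7.0423, 7.7532]
Written out:
  10.3641 phi_1 - 7.0423 phi_2 = -7.0423
  -7.0423 phi_1 + 10.3641 phi_2 = 7.7532
Solve by Cramer's rule:
  det = gamma(0)^2 - gamma(1)^2 = (10.3641)^2 - (-7.0423)^2 = 107.41456881 - 49.59398929 = 57.82057952
  phi_hat_1 = [gamma(1) gamma(0) - gamma(1) gamma(2)] / det = [(-7.0423)(10.3641) - (-7.0423)(7.7532)] / 57.82057952 = -18.38674107 / 57.82057952 = -0.318
  phi_hat_2 = [gamma(0) gamma(2) - gamma(1)^2] / det = [(10.3641)(7.7532) - (-7.0423)^2] / 57.82057952 = 30.76095083 / 57.82057952 = 0.532
So phi_hat = [-0.3180, 0.5320].
Therefore phi_hat_2 = 0.5320.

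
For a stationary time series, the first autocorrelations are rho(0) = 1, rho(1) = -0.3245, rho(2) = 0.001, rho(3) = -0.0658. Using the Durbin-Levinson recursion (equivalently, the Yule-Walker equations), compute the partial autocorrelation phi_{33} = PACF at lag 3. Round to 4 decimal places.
\phi_{33} = -0.1170

The PACF at lag k is phi_{kk}, the last component of the solution
to the Yule-Walker system G_k phi = r_k where
  (G_k)_{ij} = rho(|i - j|), (r_k)_i = rho(i), i,j = 1..k.
Equivalently, Durbin-Levinson gives phi_{kk} iteratively:
  phi_{11} = rho(1)
  phi_{kk} = [rho(k) - sum_{j=1..k-1} phi_{k-1,j} rho(k-j)]
            / [1 - sum_{j=1..k-1} phi_{k-1,j} rho(j)],
  phi_{k,j} = phi_{k-1,j} - phi_{kk} phi_{k-1,k-j},  j = 1..k-1.
Step k = 1:
  phi_11 = rho(1) = -0.3245.
Step k = 2:
  phi_22 = [rho(2) - phi_11 rho(1)] / [1 - phi_11 rho(1)] = [0.001 - (-0.3245)(-0.3245)] / [1 - (-0.3245)(-0.3245)]
         = -0.10430025 / 0.89469975 = -0.116576.
  Update: phi_21 = phi_11 - phi_22 phi_11 = -0.3245 - (-0.116576)(-0.3245) = -0.362329.
Step k = 3:
  phi_33 = [rho(3) - phi_21 rho(2) - phi_22 rho(1)] / [1 - phi_21 rho(1) - phi_22 rho(2)]
    numerator   = -0.0658 - (-0.362329)(0.001) - (-0.116576)(-0.3245) = -0.10326649
    denominator = 1 - (-0.362329)(-0.3245) - (-0.116576)(0.001) = 0.88254088
  phi_33 = -0.10326649 / 0.88254088 = -0.117.
Therefore phi_{33} = -0.1170.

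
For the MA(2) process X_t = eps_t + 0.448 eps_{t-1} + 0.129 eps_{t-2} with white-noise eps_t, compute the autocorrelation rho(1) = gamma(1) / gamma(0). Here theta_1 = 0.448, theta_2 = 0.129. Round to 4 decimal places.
\rho(1) = 0.4155

For an MA(q) process with theta_0 = 1, the autocovariance is
  gamma(k) = sigma^2 * sum_{i=0..q-k} theta_i * theta_{i+k},
and rho(k) = gamma(k) / gamma(0). Sigma^2 cancels.
  numerator   = (1)*(0.448) + (0.448)*(0.129) = 0.505792.
  denominator = (1)^2 + (0.448)^2 + (0.129)^2 = 1.217345.
  rho(1) = 0.505792 / 1.217345 = 0.4155.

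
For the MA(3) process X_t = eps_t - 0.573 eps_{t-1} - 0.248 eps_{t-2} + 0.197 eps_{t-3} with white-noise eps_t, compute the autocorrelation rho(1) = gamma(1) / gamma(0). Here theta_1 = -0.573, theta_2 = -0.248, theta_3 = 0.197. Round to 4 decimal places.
\rho(1) = -0.3358

For an MA(q) process with theta_0 = 1, the autocovariance is
  gamma(k) = sigma^2 * sum_{i=0..q-k} theta_i * theta_{i+k},
and rho(k) = gamma(k) / gamma(0). Sigma^2 cancels.
  numerator   = (1)*(-0.573) + (-0.573)*(-0.248) + (-0.248)*(0.197) = -0.479752.
  denominator = (1)^2 + (-0.573)^2 + (-0.248)^2 + (0.197)^2 = 1.428642.
  rho(1) = -0.479752 / 1.428642 = -0.3358.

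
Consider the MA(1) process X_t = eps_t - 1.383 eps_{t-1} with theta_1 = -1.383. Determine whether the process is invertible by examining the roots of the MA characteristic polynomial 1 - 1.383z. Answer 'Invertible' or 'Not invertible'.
\text{Not invertible}

The MA(q) characteristic polynomial is P(z) = 1 - 1.383z.
Invertibility requires all roots to lie outside the unit circle, i.e. |z| > 1 for every root.
This is linear in z: 1 + (-1.383) z = 0  =>  z = -1/(-1.383) = 0.723066,  |z| = 0.723066.
Moduli of all roots: 0.7231.
All moduli strictly greater than 1? No.
Verdict: Not invertible.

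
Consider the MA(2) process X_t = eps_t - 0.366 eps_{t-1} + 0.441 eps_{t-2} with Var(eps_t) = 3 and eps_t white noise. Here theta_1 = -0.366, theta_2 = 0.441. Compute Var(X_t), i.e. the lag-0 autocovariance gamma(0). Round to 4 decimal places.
\gamma(0) = 3.9853

For an MA(q) process X_t = eps_t + sum_i theta_i eps_{t-i} with
Var(eps_t) = sigma^2, the variance is
  gamma(0) = sigma^2 * (1 + sum_i theta_i^2).
  sum_i theta_i^2 = (-0.366)^2 + (0.441)^2 = 0.133956 + 0.194481 = 0.328437.
  gamma(0) = 3 * (1 + 0.328437) = 3 * 1.328437 = 3.985311, which rounds to 3.9853.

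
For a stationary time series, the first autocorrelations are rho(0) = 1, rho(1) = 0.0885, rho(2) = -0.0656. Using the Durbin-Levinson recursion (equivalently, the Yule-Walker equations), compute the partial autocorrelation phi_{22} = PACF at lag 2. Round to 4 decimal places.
\phi_{22} = -0.0740

The PACF at lag k is phi_{kk}, the last component of the solution
to the Yule-Walker system G_k phi = r_k where
  (G_k)_{ij} = rho(|i - j|), (r_k)_i = rho(i), i,j = 1..k.
Equivalently, Durbin-Levinson gives phi_{kk} iteratively:
  phi_{11} = rho(1)
  phi_{kk} = [rho(k) - sum_{j=1..k-1} phi_{k-1,j} rho(k-j)]
            / [1 - sum_{j=1..k-1} phi_{k-1,j} rho(j)],
  phi_{k,j} = phi_{k-1,j} - phi_{kk} phi_{k-1,k-j},  j = 1..k-1.
Step k = 1:
  phi_11 = rho(1) = 0.0885.
Step k = 2:
  phi_22 = [rho(2) - phi_11 rho(1)] / [1 - phi_11 rho(1)] = [-0.0656 - (0.0885)(0.0885)] / [1 - (0.0885)(0.0885)]
         = -0.07343225 / 0.99216775 = -0.074.
Therefore phi_{22} = -0.0740.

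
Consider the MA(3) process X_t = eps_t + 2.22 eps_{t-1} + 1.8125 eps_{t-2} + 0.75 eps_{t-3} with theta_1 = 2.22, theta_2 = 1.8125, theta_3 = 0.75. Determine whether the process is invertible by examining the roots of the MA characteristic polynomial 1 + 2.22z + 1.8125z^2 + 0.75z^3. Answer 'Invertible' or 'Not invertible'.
\text{Not invertible}

The MA(q) characteristic polynomial is P(z) = 1 + 2.22z + 1.8125z^2 + 0.75z^3.
Invertibility requires all roots to lie outside the unit circle, i.e. |z| > 1 for every root.
Degree 3: look for a simple real root z0 first, then factor out (1 - z/z0) and solve the remaining quadratic.
Testing z0 = -0.8: P(-0.8) = 1 + (2.22)(-0.8) + (1.8125)(-0.8)^2 + (0.75)(-0.8)^3
  = 1 + (-1.776) + (1.16) + (-0.384) = 0.  So z_0 = -0.8 is a root, |z_0| = 0.8.
Divide out the factor (1 + 1.25 z) = (1 - z/z0) (since 1/z0 = -1.25):
  P(z) = (1 + 1.25 z)(1 + (0.97) z + (0.6) z^2)
  [check: z-coef 0.97 - (-1.25) = 2.22; z^2-coef 0.6 - (-1.25)(0.97) = 1.8125; z^3-coef -(-1.25)(0.6) = 0.75.]
Remaining roots from the quadratic factor 1 + (0.97) z + (0.6) z^2:
  Set 1 + (0.97) z + (0.6) z^2 = 0, i.e. a z^2 + b z + c = 0 with a = 0.6, b = 0.97, c = 1.
  Discriminant D = b^2 - 4ac = (0.97)^2 - 4*(0.6)*1 = 0.9409 - (2.4) = -1.4591.
  D < 0, so the roots are the complex-conjugate pair z = (-b +/- i sqrt(-D)) / (2a) = -0.8083 +/- 1.0066i.
  For a conjugate pair |z|^2 = z * conj(z) = (product of roots) = c/a = 1/(0.6) = 1.666667, so |z| = sqrt(1.666667) = 1.291 for both roots.
Moduli of all roots: 0.8000, 1.2910, 1.2910.
All moduli strictly greater than 1? No.
Verdict: Not invertible.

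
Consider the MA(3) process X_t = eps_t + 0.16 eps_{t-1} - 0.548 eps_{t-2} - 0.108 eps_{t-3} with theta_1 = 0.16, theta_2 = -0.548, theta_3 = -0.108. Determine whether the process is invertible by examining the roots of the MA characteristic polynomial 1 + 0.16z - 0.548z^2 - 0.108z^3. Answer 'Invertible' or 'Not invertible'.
\text{Invertible}

The MA(q) characteristic polynomial is P(z) = 1 + 0.16z - 0.548z^2 - 0.108z^3.
Invertibility requires all roots to lie outside the unit circle, i.e. |z| > 1 for every root.
Degree 3: look for a simple real root z0 first, then factor out (1 - z/z0) and solve the remaining quadratic.
Testing z0 = -5: P(-5) = 1 + (0.16)(-5) + (-0.548)(-5)^2 + (-0.108)(-5)^3
  = 1 + (-0.8) + (-13.7) + (13.5) = 0.  So z_0 = -5 is a root, |z_0| = 5.
Divide out the factor (1 + 0.2 z) = (1 - z/z0) (since 1/z0 = -0.2):
  P(z) = (1 + 0.2 z)(1 + (-0.04) z + (-0.54) z^2)
  [check: z-coef -0.04 - (-0.2) = 0.16; z^2-coef -0.54 - (-0.2)(-0.04) = -0.548; z^3-coef -(-0.2)(-0.54) = -0.108.]
Remaining roots from the quadratic factor 1 + (-0.04) z + (-0.54) z^2:
  Set 1 + (-0.04) z + (-0.54) z^2 = 0, i.e. a z^2 + b z + c = 0 with a = -0.54, b = -0.04, c = 1.
  Discriminant D = b^2 - 4ac = (-0.04)^2 - 4*(-0.54)*1 = 0.0016 - (-2.16) = 2.1616.
  D >= 0, so the roots are real: z = (-b +/- sqrt(D)) / (2a) = (0.04 +/- 1.470238) / (-1.08).
    z_1 = (0.04 + 1.470238) / (-1.08) = -1.3984,   |z_1| = 1.3984.
    z_2 = (0.04 - 1.470238) / (-1.08) = 1.3243,   |z_2| = 1.3243.
Moduli of all roots: 5.0000, 1.3984, 1.3243.
All moduli strictly greater than 1? Yes.
Verdict: Invertible.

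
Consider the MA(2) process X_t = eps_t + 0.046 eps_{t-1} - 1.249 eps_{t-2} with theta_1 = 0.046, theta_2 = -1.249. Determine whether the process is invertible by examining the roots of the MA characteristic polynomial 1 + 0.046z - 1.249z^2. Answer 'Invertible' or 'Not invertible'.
\text{Not invertible}

The MA(q) characteristic polynomial is P(z) = 1 + 0.046z - 1.249z^2.
Invertibility requires all roots to lie outside the unit circle, i.e. |z| > 1 for every root.
Set 1 + (0.046) z + (-1.249) z^2 = 0, i.e. a z^2 + b z + c = 0 with a = -1.249, b = 0.046, c = 1.
Discriminant D = b^2 - 4ac = (0.046)^2 - 4*(-1.249)*1 = 0.002116 - (-4.996) = 4.998116.
D >= 0, so the roots are real: z = (-b +/- sqrt(D)) / (2a) = (-0.046 +/- 2.235647) / (-2.498).
  z_1 = (-0.046 + 2.235647) / (-2.498) = -0.8766,   |z_1| = 0.8766.
  z_2 = (-0.046 - 2.235647) / (-2.498) = 0.9134,   |z_2| = 0.9134.
Moduli of all roots: 0.8766, 0.9134.
All moduli strictly greater than 1? No.
Verdict: Not invertible.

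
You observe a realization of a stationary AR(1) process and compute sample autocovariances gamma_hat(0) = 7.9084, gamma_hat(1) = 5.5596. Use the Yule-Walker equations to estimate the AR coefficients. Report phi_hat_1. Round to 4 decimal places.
\hat\phi_{1} = 0.7030

The Yule-Walker equations for an AR(p) process read, in matrix form,
  Gamma_p phi = r_p,   with   (Gamma_p)_{ij} = gamma(|i - j|),
                       (r_p)_i = gamma(i),   i,j = 1..p.
Substitute the sample gammas (Toeplitz matrix and right-hand side of size 1):
  Gamma_p = [[7.9084]]
  r_p     = [5.5596]
With p = 1 this is the single equation gamma(0) phi_1 = gamma(1):
  phi_hat_1 = gamma(1) / gamma(0) = 5.5596 / 7.9084 = 0.7030.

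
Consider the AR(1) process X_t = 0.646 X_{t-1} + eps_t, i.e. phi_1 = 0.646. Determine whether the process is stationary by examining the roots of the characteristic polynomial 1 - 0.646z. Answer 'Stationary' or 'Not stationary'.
\text{Stationary}

The AR(p) characteristic polynomial is P(z) = 1 - 0.646z.
Stationarity requires all roots to lie outside the unit circle, i.e. |z| > 1 for every root.
This is linear in z: 1 + (-0.646) z = 0  =>  z = -1/(-0.646) = 1.547988,  |z| = 1.547988.
Moduli of all roots: 1.5480.
All moduli strictly greater than 1? Yes.
Verdict: Stationary.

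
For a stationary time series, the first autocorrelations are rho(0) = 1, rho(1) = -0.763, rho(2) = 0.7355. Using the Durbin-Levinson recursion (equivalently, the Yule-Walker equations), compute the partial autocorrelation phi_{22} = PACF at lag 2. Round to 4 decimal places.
\phi_{22} = 0.3670

The PACF at lag k is phi_{kk}, the last component of the solution
to the Yule-Walker system G_k phi = r_k where
  (G_k)_{ij} = rho(|i - j|), (r_k)_i = rho(i), i,j = 1..k.
Equivalently, Durbin-Levinson gives phi_{kk} iteratively:
  phi_{11} = rho(1)
  phi_{kk} = [rho(k) - sum_{j=1..k-1} phi_{k-1,j} rho(k-j)]
            / [1 - sum_{j=1..k-1} phi_{k-1,j} rho(j)],
  phi_{k,j} = phi_{k-1,j} - phi_{kk} phi_{k-1,k-j},  j = 1..k-1.
Step k = 1:
  phi_11 = rho(1) = -0.763.
Step k = 2:
  phi_22 = [rho(2) - phi_11 rho(1)] / [1 - phi_11 rho(1)] = [0.7355 - (-0.763)(-0.763)] / [1 - (-0.763)(-0.763)]
         = 0.153331 / 0.417831 = 0.367.
Therefore phi_{22} = 0.3670.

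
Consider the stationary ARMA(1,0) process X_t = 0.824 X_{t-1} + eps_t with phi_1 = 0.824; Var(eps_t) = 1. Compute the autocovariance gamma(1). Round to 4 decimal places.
\gamma(1) = 2.5668

Multiply the model equation by X_{t-k} and take expectations. With theta_0 = psi_0 = 1 and psi_j the MA(infinity) weights, this gives
  gamma(k) - sum_i phi_i gamma(k-i) = c_k,
  c_k = sigma^2 * sum_{j=k..q} theta_j psi_{j-k}   (c_k = 0 for k > q),
using gamma(-m) = gamma(m).
Pure AR (q = 0): c_0 = sigma^2 = 1, c_k = 0 for k >= 1.
Equations for k = 0 and k = 1 (AR order 1):
  gamma(0) = phi_1 gamma(1) + c_0
  gamma(1) = phi_1 gamma(0) + c_1
Substituting the second into the first: gamma(0) (1 - phi_1^2) = c_0 + phi_1 c_1, so
  gamma(0) = c_0 / (1 - phi_1^2) = 1 / (1 - (0.824)^2) = 1 / 0.321024 = 3.115032.
  gamma(1) = phi_1 gamma(0) = (0.824)(3.115032) = 2.566786.
Therefore gamma(1) = 2.5668 (to 4 decimal places).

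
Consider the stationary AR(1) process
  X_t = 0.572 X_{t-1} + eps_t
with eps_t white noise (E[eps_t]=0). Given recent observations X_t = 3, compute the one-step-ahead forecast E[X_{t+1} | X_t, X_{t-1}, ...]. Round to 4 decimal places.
E[X_{t+1} \mid \mathcal F_t] = 1.7160

For an AR(p) model X_t = c + sum_i phi_i X_{t-i} + eps_t, the
one-step-ahead conditional mean is
  E[X_{t+1} | X_t, ...] = c + sum_i phi_i X_{t+1-i}.
Substitute known values:
  E[X_{t+1} | ...] = (0.572) * (3)
                   = 1.7160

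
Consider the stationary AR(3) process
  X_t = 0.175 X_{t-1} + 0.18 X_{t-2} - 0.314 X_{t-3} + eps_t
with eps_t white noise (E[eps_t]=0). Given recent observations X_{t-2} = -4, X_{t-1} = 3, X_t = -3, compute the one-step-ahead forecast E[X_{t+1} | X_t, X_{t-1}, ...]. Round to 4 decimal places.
E[X_{t+1} \mid \mathcal F_t] = 1.2710

For an AR(p) model X_t = c + sum_i phi_i X_{t-i} + eps_t, the
one-step-ahead conditional mean is
  E[X_{t+1} | X_t, ...] = c + sum_i phi_i X_{t+1-i}.
Substitute known values:
  E[X_{t+1} | ...] = (0.175) * (-3) + (0.18) * (3) + (-0.314) * (-4)
                   = 1.2710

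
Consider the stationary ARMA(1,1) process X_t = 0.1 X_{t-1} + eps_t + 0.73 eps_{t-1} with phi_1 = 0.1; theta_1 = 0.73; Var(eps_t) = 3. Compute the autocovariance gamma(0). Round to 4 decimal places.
\gamma(0) = 5.0876

Multiply the model equation by X_{t-k} and take expectations. With theta_0 = psi_0 = 1 and psi_j the MA(infinity) weights, this gives
  gamma(k) - sum_i phi_i gamma(k-i) = c_k,
  c_k = sigma^2 * sum_{j=k..q} theta_j psi_{j-k}   (c_k = 0 for k > q),
using gamma(-m) = gamma(m).
psi-weights needed (psi_j = theta_j + sum_i phi_i psi_{j-i}):
  psi_1 = theta_1 + phi_1 = 0.73 + (0.1) = 0.83
Right-hand sides:
  c_0 = sigma^2 (1 + theta_1 psi_1) = 3 * (1 + (0.73)(0.83)) = 3 * 1.6059 = 4.8177
  c_1 = sigma^2 theta_1 = 3 * (0.73) = 2.19
  c_2 = 0
Equations for k = 0 and k = 1 (AR order 1):
  gamma(0) = phi_1 gamma(1) + c_0
  gamma(1) = phi_1 gamma(0) + c_1
Substituting the second into the first: gamma(0) (1 - phi_1^2) = c_0 + phi_1 c_1, so
  gamma(0) = (c_0 + phi_1 c_1) / (1 - phi_1^2) = (4.8177 + (0.1)(2.19)) / (1 - (0.1)^2) = 5.0367 / 0.99 = 5.087576.
Therefore gamma(0) = 5.0876 (to 4 decimal places).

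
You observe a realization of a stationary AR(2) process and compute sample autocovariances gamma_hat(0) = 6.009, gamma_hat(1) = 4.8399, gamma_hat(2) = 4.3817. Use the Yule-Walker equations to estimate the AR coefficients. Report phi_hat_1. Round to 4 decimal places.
\hat\phi_{1} = 0.6210

The Yule-Walker equations for an AR(p) process read, in matrix form,
  Gamma_p phi = r_p,   with   (Gamma_p)_{ij} = gamma(|i - j|),
                       (r_p)_i = gamma(i),   i,j = 1..p.
Substitute the sample gammas (Toeplitz matrix and right-hand side of size 2):
  Gamma_p = [[6.009, 4.8399], [4.8399, 6.009]]
  r_p     = [4.8399, 4.3817]
Written out:
  6.009 phi_1 + 4.8399 phi_2 = 4.8399
  4.8399 phi_1 + 6.009 phi_2 = 4.3817
Solve by Cramer's rule:
  det = gamma(0)^2 - gamma(1)^2 = (6.009)^2 - (4.8399)^2 = 36.108081 - 23.42463201 = 12.68344899
  phi_hat_1 = [gamma(1) gamma(0) - gamma(1) gamma(2)] / det = [(4.8399)(6.009) - (4.8399)(4.3817)] / 12.68344899 = 7.87596927 / 12.68344899 = 0.621
  phi_hat_2 = [gamma(0) gamma(2) - gamma(1)^2] / det = [(6.009)(4.3817) - (4.8399)^2] / 12.68344899 = 2.90500329 / 12.68344899 = 0.229
So phi_hat = [0.6210, 0.2290].
Therefore phi_hat_1 = 0.6210.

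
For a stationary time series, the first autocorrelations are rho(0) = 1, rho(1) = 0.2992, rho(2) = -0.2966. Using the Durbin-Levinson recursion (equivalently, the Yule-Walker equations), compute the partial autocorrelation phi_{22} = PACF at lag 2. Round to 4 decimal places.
\phi_{22} = -0.4241

The PACF at lag k is phi_{kk}, the last component of the solution
to the Yule-Walker system G_k phi = r_k where
  (G_k)_{ij} = rho(|i - j|), (r_k)_i = rho(i), i,j = 1..k.
Equivalently, Durbin-Levinson gives phi_{kk} iteratively:
  phi_{11} = rho(1)
  phi_{kk} = [rho(k) - sum_{j=1..k-1} phi_{k-1,j} rho(k-j)]
            / [1 - sum_{j=1..k-1} phi_{k-1,j} rho(j)],
  phi_{k,j} = phi_{k-1,j} - phi_{kk} phi_{k-1,k-j},  j = 1..k-1.
Step k = 1:
  phi_11 = rho(1) = 0.2992.
Step k = 2:
  phi_22 = [rho(2) - phi_11 rho(1)] / [1 - phi_11 rho(1)] = [-0.2966 - (0.2992)(0.2992)] / [1 - (0.2992)(0.2992)]
         = -0.38612064 / 0.91047936 = -0.4241.
Therefore phi_{22} = -0.4241.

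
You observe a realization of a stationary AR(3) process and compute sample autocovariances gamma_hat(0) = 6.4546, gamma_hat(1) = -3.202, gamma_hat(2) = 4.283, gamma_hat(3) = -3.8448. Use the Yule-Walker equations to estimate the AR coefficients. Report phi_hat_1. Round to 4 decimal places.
\hat\phi_{1} = -0.0370

The Yule-Walker equations for an AR(p) process read, in matrix form,
  Gamma_p phi = r_p,   with   (Gamma_p)_{ij} = gamma(|i - j|),
                       (r_p)_i = gamma(i),   i,j = 1..p.
Substitute the sample gammas (Toeplitz matrix and right-hand side of size 3):
  Gamma_p = [[6.4546, -3.202, 4.283], [-3.202, 6.4546, -3.202], [4.283, -3.202, 6.4546]]
  r_p     = [-3.202, 4.283, -3.8448]
Written out (R1..R3):
  (R1) 6.4546 phi_1 - 3.202 phi_2 + 4.283 phi_3 = -3.202
  (R2) -3.202 phi_1 + 6.4546 phi_2 - 3.202 phi_3 = 4.283
  (R3) 4.283 phi_1 - 3.202 phi_2 + 6.4546 phi_3 = -3.8448
Gaussian elimination:
  R2 <- R2 - (-3.202/6.4546) R1 = R2 - (-0.49608) R1:  4.866151 phi_2 - 1.077288 phi_3 = 2.694551
  R3 <- R3 - (4.283/6.4546) R1 = R3 - (0.663558) R1:  -1.077288 phi_2 + 3.612582 phi_3 = -1.720088
  R3 <- R3 - (-1.077288/4.866151) R2 = R3 - (-0.221384) R2:  3.374088 phi_3 = -1.123558
Back-substitution:
  phi_hat_3 = -1.123558 / 3.374088 = -0.332996
  phi_hat_2 = (2.694551 - (-1.077288)(-0.332996)) / 4.866151 = 0.480014
  phi_hat_1 = (-3.202 - (-3.202)(0.480014) - (4.283)(-0.332996)) / 6.4546 = -0.036993
So phi_hat = [-0.0370, 0.4800, -0.3330].
Therefore phi_hat_1 = -0.0370.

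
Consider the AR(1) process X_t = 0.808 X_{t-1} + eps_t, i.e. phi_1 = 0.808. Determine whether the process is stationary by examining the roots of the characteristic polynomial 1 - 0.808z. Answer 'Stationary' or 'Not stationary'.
\text{Stationary}

The AR(p) characteristic polynomial is P(z) = 1 - 0.808z.
Stationarity requires all roots to lie outside the unit circle, i.e. |z| > 1 for every root.
This is linear in z: 1 + (-0.808) z = 0  =>  z = -1/(-0.808) = 1.237624,  |z| = 1.237624.
Moduli of all roots: 1.2376.
All moduli strictly greater than 1? Yes.
Verdict: Stationary.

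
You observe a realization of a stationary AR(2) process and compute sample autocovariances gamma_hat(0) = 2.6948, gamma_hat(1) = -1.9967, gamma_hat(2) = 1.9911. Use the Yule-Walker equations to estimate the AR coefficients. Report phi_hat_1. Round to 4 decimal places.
\hat\phi_{1} = -0.4290

The Yule-Walker equations for an AR(p) process read, in matrix form,
  Gamma_p phi = r_p,   with   (Gamma_p)_{ij} = gamma(|i - j|),
                       (r_p)_i = gamma(i),   i,j = 1..p.
Substitute the sample gammas (Toeplitz matrix and right-hand side of size 2):
  Gamma_p = [[2.6948, -1.9967], [-1.9967, 2.6948]]
  r_p     = [-1.9967, 1.9911]
Written out:
  2.6948 phi_1 - 1.9967 phi_2 = -1.9967
  -1.9967 phi_1 + 2.6948 phi_2 = 1.9911
Solve by Cramer's rule:
  det = gamma(0)^2 - gamma(1)^2 = (2.6948)^2 - (-1.9967)^2 = 7.26194704 - 3.98681089 = 3.27513615
  phi_hat_1 = [gamma(1) gamma(0) - gamma(1) gamma(2)] / det = [(-1.9967)(2.6948) - (-1.9967)(1.9911)] / 3.27513615 = -1.40507779 / 3.27513615 = -0.429
  phi_hat_2 = [gamma(0) gamma(2) - gamma(1)^2] / det = [(2.6948)(1.9911) - (-1.9967)^2] / 3.27513615 = 1.37880539 / 3.27513615 = 0.421
So phi_hat = [-0.4290, 0.4210].
Therefore phi_hat_1 = -0.4290.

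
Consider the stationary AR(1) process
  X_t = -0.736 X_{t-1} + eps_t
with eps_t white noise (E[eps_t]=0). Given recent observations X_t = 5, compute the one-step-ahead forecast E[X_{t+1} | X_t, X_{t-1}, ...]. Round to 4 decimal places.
E[X_{t+1} \mid \mathcal F_t] = -3.6800

For an AR(p) model X_t = c + sum_i phi_i X_{t-i} + eps_t, the
one-step-ahead conditional mean is
  E[X_{t+1} | X_t, ...] = c + sum_i phi_i X_{t+1-i}.
Substitute known values:
  E[X_{t+1} | ...] = (-0.736) * (5)
                   = -3.6800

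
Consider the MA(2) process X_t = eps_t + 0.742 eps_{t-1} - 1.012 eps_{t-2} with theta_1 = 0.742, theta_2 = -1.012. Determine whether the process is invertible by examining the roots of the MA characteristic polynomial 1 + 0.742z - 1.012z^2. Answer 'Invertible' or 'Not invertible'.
\text{Not invertible}

The MA(q) characteristic polynomial is P(z) = 1 + 0.742z - 1.012z^2.
Invertibility requires all roots to lie outside the unit circle, i.e. |z| > 1 for every root.
Set 1 + (0.742) z + (-1.012) z^2 = 0, i.e. a z^2 + b z + c = 0 with a = -1.012, b = 0.742, c = 1.
Discriminant D = b^2 - 4ac = (0.742)^2 - 4*(-1.012)*1 = 0.550564 - (-4.048) = 4.598564.
D >= 0, so the roots are real: z = (-b +/- sqrt(D)) / (2a) = (-0.742 +/- 2.144426) / (-2.024).
  z_1 = (-0.742 + 2.144426) / (-2.024) = -0.6929,   |z_1| = 0.6929.
  z_2 = (-0.742 - 2.144426) / (-2.024) = 1.4261,   |z_2| = 1.4261.
Moduli of all roots: 0.6929, 1.4261.
All moduli strictly greater than 1? No.
Verdict: Not invertible.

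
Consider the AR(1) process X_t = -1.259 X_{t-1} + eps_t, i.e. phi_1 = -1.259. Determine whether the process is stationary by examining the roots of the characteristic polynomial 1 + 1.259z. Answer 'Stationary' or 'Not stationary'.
\text{Not stationary}

The AR(p) characteristic polynomial is P(z) = 1 + 1.259z.
Stationarity requires all roots to lie outside the unit circle, i.e. |z| > 1 for every root.
This is linear in z: 1 + (1.259) z = 0  =>  z = -1/(1.259) = -0.794281,  |z| = 0.794281.
Moduli of all roots: 0.7943.
All moduli strictly greater than 1? No.
Verdict: Not stationary.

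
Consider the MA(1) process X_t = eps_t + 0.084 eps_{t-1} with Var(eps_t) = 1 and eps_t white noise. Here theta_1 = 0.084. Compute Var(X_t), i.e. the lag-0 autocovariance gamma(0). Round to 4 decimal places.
\gamma(0) = 1.0071

For an MA(q) process X_t = eps_t + sum_i theta_i eps_{t-i} with
Var(eps_t) = sigma^2, the variance is
  gamma(0) = sigma^2 * (1 + sum_i theta_i^2).
  sum_i theta_i^2 = (0.084)^2 = 0.007056.
  gamma(0) = 1 * (1 + 0.007056) = 1 * 1.007056 = 1.007056, which rounds to 1.0071.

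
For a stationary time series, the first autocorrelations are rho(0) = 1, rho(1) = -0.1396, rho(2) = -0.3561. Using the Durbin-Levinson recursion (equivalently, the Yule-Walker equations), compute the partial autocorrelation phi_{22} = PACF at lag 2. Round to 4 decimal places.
\phi_{22} = -0.3831

The PACF at lag k is phi_{kk}, the last component of the solution
to the Yule-Walker system G_k phi = r_k where
  (G_k)_{ij} = rho(|i - j|), (r_k)_i = rho(i), i,j = 1..k.
Equivalently, Durbin-Levinson gives phi_{kk} iteratively:
  phi_{11} = rho(1)
  phi_{kk} = [rho(k) - sum_{j=1..k-1} phi_{k-1,j} rho(k-j)]
            / [1 - sum_{j=1..k-1} phi_{k-1,j} rho(j)],
  phi_{k,j} = phi_{k-1,j} - phi_{kk} phi_{k-1,k-j},  j = 1..k-1.
Step k = 1:
  phi_11 = rho(1) = -0.1396.
Step k = 2:
  phi_22 = [rho(2) - phi_11 rho(1)] / [1 - phi_11 rho(1)] = [-0.3561 - (-0.1396)(-0.1396)] / [1 - (-0.1396)(-0.1396)]
         = -0.37558816 / 0.98051184 = -0.3831.
Therefore phi_{22} = -0.3831.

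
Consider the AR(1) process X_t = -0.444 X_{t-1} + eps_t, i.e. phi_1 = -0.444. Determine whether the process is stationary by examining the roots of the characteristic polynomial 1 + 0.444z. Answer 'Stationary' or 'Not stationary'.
\text{Stationary}

The AR(p) characteristic polynomial is P(z) = 1 + 0.444z.
Stationarity requires all roots to lie outside the unit circle, i.e. |z| > 1 for every root.
This is linear in z: 1 + (0.444) z = 0  =>  z = -1/(0.444) = -2.252252,  |z| = 2.252252.
Moduli of all roots: 2.2523.
All moduli strictly greater than 1? Yes.
Verdict: Stationary.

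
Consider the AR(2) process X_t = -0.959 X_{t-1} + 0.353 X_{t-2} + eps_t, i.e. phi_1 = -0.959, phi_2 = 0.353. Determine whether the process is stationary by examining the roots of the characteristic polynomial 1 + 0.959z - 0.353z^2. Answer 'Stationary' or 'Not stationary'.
\text{Not stationary}

The AR(p) characteristic polynomial is P(z) = 1 + 0.959z - 0.353z^2.
Stationarity requires all roots to lie outside the unit circle, i.e. |z| > 1 for every root.
Set 1 + (0.959) z + (-0.353) z^2 = 0, i.e. a z^2 + b z + c = 0 with a = -0.353, b = 0.959, c = 1.
Discriminant D = b^2 - 4ac = (0.959)^2 - 4*(-0.353)*1 = 0.919681 - (-1.412) = 2.331681.
D >= 0, so the roots are real: z = (-b +/- sqrt(D)) / (2a) = (-0.959 +/- 1.526984) / (-0.706).
  z_1 = (-0.959 + 1.526984) / (-0.706) = -0.8045,   |z_1| = 0.8045.
  z_2 = (-0.959 - 1.526984) / (-0.706) = 3.5212,   |z_2| = 3.5212.
Moduli of all roots: 0.8045, 3.5212.
All moduli strictly greater than 1? No.
Verdict: Not stationary.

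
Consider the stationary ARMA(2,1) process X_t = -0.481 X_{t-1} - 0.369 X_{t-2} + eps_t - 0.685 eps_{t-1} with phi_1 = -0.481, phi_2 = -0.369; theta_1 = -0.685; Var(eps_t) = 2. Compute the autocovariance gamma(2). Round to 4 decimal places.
\gamma(2) = -0.5491

Multiply the model equation by X_{t-k} and take expectations. With theta_0 = psi_0 = 1 and psi_j the MA(infinity) weights, this gives
  gamma(k) - sum_i phi_i gamma(k-i) = c_k,
  c_k = sigma^2 * sum_{j=k..q} theta_j psi_{j-k}   (c_k = 0 for k > q),
using gamma(-m) = gamma(m).
psi-weights needed (psi_j = theta_j + sum_i phi_i psi_{j-i}):
  psi_1 = theta_1 + phi_1 = -0.685 + (-0.481) = -1.166
Right-hand sides:
  c_0 = sigma^2 (1 + theta_1 psi_1) = 2 * (1 + (-0.685)(-1.166)) = 2 * 1.79871 = 3.59742
  c_1 = sigma^2 theta_1 = 2 * (-0.685) = -1.37
  c_2 = 0
Equations for k = 0, 1, 2 (AR order 2, c_2 = 0):
  (E0) gamma(0) = phi_1 gamma(1) + phi_2 gamma(2) + c_0
  (E1) gamma(1) = phi_1 gamma(0) + phi_2 gamma(1) + c_1
  (E2) gamma(2) = phi_1 gamma(1) + phi_2 gamma(0)
From (E1): gamma(1) = A gamma(0) + B with
  A = phi_1 / (1 - phi_2) = -0.481 / 1.369 = -0.351351,   B = c_1 / (1 - phi_2) = -1.37 / 1.369 = -1.00073.
Insert (E2) into (E0): gamma(0) (1 - phi_2^2) = phi_1 (1 + phi_2) gamma(1) + c_0.
  phi_1 (1 + phi_2) = (-0.481)(0.631) = -0.303511,   1 - phi_2^2 = 0.863839.
Replace gamma(1) by A gamma(0) + B and collect gamma(0):
  gamma(0) [0.863839 - (-0.303511)(-0.351351)] = (-0.303511)(-1.00073) + 3.59742
  gamma(0) * 0.7572 = 3.901153
  gamma(0) = 3.901153 / 0.7572 = 5.152077.
  gamma(1) = A gamma(0) + B = (-0.351351)(5.152077) + (-1.00073) = -2.81092.
  gamma(2) = phi_1 gamma(1) + phi_2 gamma(0) = (-0.481)(-2.81092) + (-0.369)(5.152077) = -0.549064.
Therefore gamma(2) = -0.5491 (to 4 decimal places).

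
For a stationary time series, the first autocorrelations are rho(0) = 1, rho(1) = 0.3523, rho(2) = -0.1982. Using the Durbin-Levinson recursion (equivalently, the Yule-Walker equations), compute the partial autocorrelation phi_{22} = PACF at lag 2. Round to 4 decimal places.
\phi_{22} = -0.3680

The PACF at lag k is phi_{kk}, the last component of the solution
to the Yule-Walker system G_k phi = r_k where
  (G_k)_{ij} = rho(|i - j|), (r_k)_i = rho(i), i,j = 1..k.
Equivalently, Durbin-Levinson gives phi_{kk} iteratively:
  phi_{11} = rho(1)
  phi_{kk} = [rho(k) - sum_{j=1..k-1} phi_{k-1,j} rho(k-j)]
            / [1 - sum_{j=1..k-1} phi_{k-1,j} rho(j)],
  phi_{k,j} = phi_{k-1,j} - phi_{kk} phi_{k-1,k-j},  j = 1..k-1.
Step k = 1:
  phi_11 = rho(1) = 0.3523.
Step k = 2:
  phi_22 = [rho(2) - phi_11 rho(1)] / [1 - phi_11 rho(1)] = [-0.1982 - (0.3523)(0.3523)] / [1 - (0.3523)(0.3523)]
         = -0.32231529 / 0.87588471 = -0.368.
Therefore phi_{22} = -0.3680.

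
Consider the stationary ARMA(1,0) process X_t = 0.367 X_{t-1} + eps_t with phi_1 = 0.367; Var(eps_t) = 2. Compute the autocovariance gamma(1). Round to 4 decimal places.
\gamma(1) = 0.8482

Multiply the model equation by X_{t-k} and take expectations. With theta_0 = psi_0 = 1 and psi_j the MA(infinity) weights, this gives
  gamma(k) - sum_i phi_i gamma(k-i) = c_k,
  c_k = sigma^2 * sum_{j=k..q} theta_j psi_{j-k}   (c_k = 0 for k > q),
using gamma(-m) = gamma(m).
Pure AR (q = 0): c_0 = sigma^2 = 2, c_k = 0 for k >= 1.
Equations for k = 0 and k = 1 (AR order 1):
  gamma(0) = phi_1 gamma(1) + c_0
  gamma(1) = phi_1 gamma(0) + c_1
Substituting the second into the first: gamma(0) (1 - phi_1^2) = c_0 + phi_1 c_1, so
  gamma(0) = c_0 / (1 - phi_1^2) = 2 / (1 - (0.367)^2) = 2 / 0.865311 = 2.311308.
  gamma(1) = phi_1 gamma(0) = (0.367)(2.311308) = 0.84825.
Therefore gamma(1) = 0.8482 (to 4 decimal places).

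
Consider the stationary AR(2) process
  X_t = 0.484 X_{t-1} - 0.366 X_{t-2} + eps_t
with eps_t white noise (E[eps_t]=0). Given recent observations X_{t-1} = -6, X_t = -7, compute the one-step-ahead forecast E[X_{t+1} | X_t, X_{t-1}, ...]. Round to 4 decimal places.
E[X_{t+1} \mid \mathcal F_t] = -1.1920

For an AR(p) model X_t = c + sum_i phi_i X_{t-i} + eps_t, the
one-step-ahead conditional mean is
  E[X_{t+1} | X_t, ...] = c + sum_i phi_i X_{t+1-i}.
Substitute known values:
  E[X_{t+1} | ...] = (0.484) * (-7) + (-0.366) * (-6)
                   = -1.1920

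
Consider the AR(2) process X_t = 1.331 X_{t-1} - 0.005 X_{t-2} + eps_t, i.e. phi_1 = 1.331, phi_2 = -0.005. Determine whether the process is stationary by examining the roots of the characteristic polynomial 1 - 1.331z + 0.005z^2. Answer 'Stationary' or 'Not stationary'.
\text{Not stationary}

The AR(p) characteristic polynomial is P(z) = 1 - 1.331z + 0.005z^2.
Stationarity requires all roots to lie outside the unit circle, i.e. |z| > 1 for every root.
Set 1 + (-1.331) z + (0.005) z^2 = 0, i.e. a z^2 + b z + c = 0 with a = 0.005, b = -1.331, c = 1.
Discriminant D = b^2 - 4ac = (-1.331)^2 - 4*(0.005)*1 = 1.771561 - (0.02) = 1.751561.
D >= 0, so the roots are real: z = (-b +/- sqrt(D)) / (2a) = (1.331 +/- 1.323466) / (0.01).
  z_1 = (1.331 + 1.323466) / (0.01) = 265.4466,   |z_1| = 265.4466.
  z_2 = (1.331 - 1.323466) / (0.01) = 0.7534,   |z_2| = 0.7534.
Moduli of all roots: 265.4466, 0.7534.
All moduli strictly greater than 1? No.
Verdict: Not stationary.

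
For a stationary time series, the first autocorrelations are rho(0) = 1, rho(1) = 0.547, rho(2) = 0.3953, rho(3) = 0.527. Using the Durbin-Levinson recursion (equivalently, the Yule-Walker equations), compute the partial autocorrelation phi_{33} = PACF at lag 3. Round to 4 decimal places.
\phi_{33} = 0.3860

The PACF at lag k is phi_{kk}, the last component of the solution
to the Yule-Walker system G_k phi = r_k where
  (G_k)_{ij} = rho(|i - j|), (r_k)_i = rho(i), i,j = 1..k.
Equivalently, Durbin-Levinson gives phi_{kk} iteratively:
  phi_{11} = rho(1)
  phi_{kk} = [rho(k) - sum_{j=1..k-1} phi_{k-1,j} rho(k-j)]
            / [1 - sum_{j=1..k-1} phi_{k-1,j} rho(j)],
  phi_{k,j} = phi_{k-1,j} - phi_{kk} phi_{k-1,k-j},  j = 1..k-1.
Step k = 1:
  phi_11 = rho(1) = 0.547.
Step k = 2:
  phi_22 = [rho(2) - phi_11 rho(1)] / [1 - phi_11 rho(1)] = [0.3953 - (0.547)(0.547)] / [1 - (0.547)(0.547)]
         = 0.096091 / 0.700791 = 0.137118.
  Update: phi_21 = phi_11 - phi_22 phi_11 = 0.547 - (0.137118)(0.547) = 0.471997.
Step k = 3:
  phi_33 = [rho(3) - phi_21 rho(2) - phi_22 rho(1)] / [1 - phi_21 rho(1) - phi_22 rho(2)]
    numerator   = 0.527 - (0.471997)(0.3953) - (0.137118)(0.547) = 0.26541628
    denominator = 1 - (0.471997)(0.547) - (0.137118)(0.3953) = 0.6876152
  phi_33 = 0.26541628 / 0.6876152 = 0.386.
Therefore phi_{33} = 0.3860.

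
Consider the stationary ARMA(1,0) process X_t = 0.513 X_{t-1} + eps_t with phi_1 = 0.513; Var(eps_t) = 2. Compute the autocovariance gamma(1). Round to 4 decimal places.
\gamma(1) = 1.3924

Multiply the model equation by X_{t-k} and take expectations. With theta_0 = psi_0 = 1 and psi_j the MA(infinity) weights, this gives
  gamma(k) - sum_i phi_i gamma(k-i) = c_k,
  c_k = sigma^2 * sum_{j=k..q} theta_j psi_{j-k}   (c_k = 0 for k > q),
using gamma(-m) = gamma(m).
Pure AR (q = 0): c_0 = sigma^2 = 2, c_k = 0 for k >= 1.
Equations for k = 0 and k = 1 (AR order 1):
  gamma(0) = phi_1 gamma(1) + c_0
  gamma(1) = phi_1 gamma(0) + c_1
Substituting the second into the first: gamma(0) (1 - phi_1^2) = c_0 + phi_1 c_1, so
  gamma(0) = c_0 / (1 - phi_1^2) = 2 / (1 - (0.513)^2) = 2 / 0.736831 = 2.714327.
  gamma(1) = phi_1 gamma(0) = (0.513)(2.714327) = 1.39245.
Therefore gamma(1) = 1.3924 (to 4 decimal places).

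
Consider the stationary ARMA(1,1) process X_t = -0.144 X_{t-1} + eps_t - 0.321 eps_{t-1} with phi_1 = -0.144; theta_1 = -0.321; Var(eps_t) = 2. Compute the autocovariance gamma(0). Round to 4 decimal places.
\gamma(0) = 2.4416

Multiply the model equation by X_{t-k} and take expectations. With theta_0 = psi_0 = 1 and psi_j the MA(infinity) weights, this gives
  gamma(k) - sum_i phi_i gamma(k-i) = c_k,
  c_k = sigma^2 * sum_{j=k..q} theta_j psi_{j-k}   (c_k = 0 for k > q),
using gamma(-m) = gamma(m).
psi-weights needed (psi_j = theta_j + sum_i phi_i psi_{j-i}):
  psi_1 = theta_1 + phi_1 = -0.321 + (-0.144) = -0.465
Right-hand sides:
  c_0 = sigma^2 (1 + theta_1 psi_1) = 2 * (1 + (-0.321)(-0.465)) = 2 * 1.149265 = 2.29853
  c_1 = sigma^2 theta_1 = 2 * (-0.321) = -0.642
  c_2 = 0
Equations for k = 0 and k = 1 (AR order 1):
  gamma(0) = phi_1 gamma(1) + c_0
  gamma(1) = phi_1 gamma(0) + c_1
Substituting the second into the first: gamma(0) (1 - phi_1^2) = c_0 + phi_1 c_1, so
  gamma(0) = (c_0 + phi_1 c_1) / (1 - phi_1^2) = (2.29853 + (-0.144)(-0.642)) / (1 - (-0.144)^2) = 2.390978 / 0.979264 = 2.441607.
Therefore gamma(0) = 2.4416 (to 4 decimal places).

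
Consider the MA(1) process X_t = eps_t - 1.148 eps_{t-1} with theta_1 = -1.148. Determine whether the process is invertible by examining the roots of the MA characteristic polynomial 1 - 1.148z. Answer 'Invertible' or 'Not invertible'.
\text{Not invertible}

The MA(q) characteristic polynomial is P(z) = 1 - 1.148z.
Invertibility requires all roots to lie outside the unit circle, i.e. |z| > 1 for every root.
This is linear in z: 1 + (-1.148) z = 0  =>  z = -1/(-1.148) = 0.87108,  |z| = 0.87108.
Moduli of all roots: 0.8711.
All moduli strictly greater than 1? No.
Verdict: Not invertible.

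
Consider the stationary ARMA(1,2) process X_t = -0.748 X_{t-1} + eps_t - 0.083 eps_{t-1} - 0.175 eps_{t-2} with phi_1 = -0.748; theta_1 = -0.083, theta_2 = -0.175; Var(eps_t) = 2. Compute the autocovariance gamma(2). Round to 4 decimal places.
\gamma(2) = 1.9550

Multiply the model equation by X_{t-k} and take expectations. With theta_0 = psi_0 = 1 and psi_j the MA(infinity) weights, this gives
  gamma(k) - sum_i phi_i gamma(k-i) = c_k,
  c_k = sigma^2 * sum_{j=k..q} theta_j psi_{j-k}   (c_k = 0 for k > q),
using gamma(-m) = gamma(m).
psi-weights needed (psi_j = theta_j + sum_i phi_i psi_{j-i}):
  psi_1 = theta_1 + phi_1 = -0.083 + (-0.748) = -0.831
  psi_2 = theta_2 + phi_1 psi_1 = -0.175 + (-0.748)(-0.831) = 0.446588
Right-hand sides:
  c_0 = sigma^2 (1 + theta_1 psi_1 + theta_2 psi_2) = 2 * (1 + (-0.083)(-0.831) + (-0.175)(0.446588)) = 2 * 0.99082 = 1.98164
  c_1 = sigma^2 (theta_1 + theta_2 psi_1) = 2 * (-0.083 + (-0.175)(-0.831)) = 0.12485
  c_2 = sigma^2 theta_2 = 2 * (-0.175) = -0.35
Equations for k = 0 and k = 1 (AR order 1):
  gamma(0) = phi_1 gamma(1) + c_0
  gamma(1) = phi_1 gamma(0) + c_1
Substituting the second into the first: gamma(0) (1 - phi_1^2) = c_0 + phi_1 c_1, so
  gamma(0) = (c_0 + phi_1 c_1) / (1 - phi_1^2) = (1.98164 + (-0.748)(0.12485)) / (1 - (-0.748)^2) = 1.888252 / 0.440496 = 4.286651.
  gamma(1) = phi_1 gamma(0) + c_1 = (-0.748)(4.286651) + (0.12485) = -3.081565.
For k = 2: gamma(2) = phi_1 gamma(1) + c_2
  = (-0.748)(-3.081565) + (-0.35) = 1.95501.
Therefore gamma(2) = 1.9550 (to 4 decimal places).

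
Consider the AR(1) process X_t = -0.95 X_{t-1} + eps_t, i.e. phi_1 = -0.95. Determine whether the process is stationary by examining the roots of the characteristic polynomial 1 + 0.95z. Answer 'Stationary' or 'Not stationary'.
\text{Stationary}

The AR(p) characteristic polynomial is P(z) = 1 + 0.95z.
Stationarity requires all roots to lie outside the unit circle, i.e. |z| > 1 for every root.
This is linear in z: 1 + (0.95) z = 0  =>  z = -1/(0.95) = -1.052632,  |z| = 1.052632.
Moduli of all roots: 1.0526.
All moduli strictly greater than 1? Yes.
Verdict: Stationary.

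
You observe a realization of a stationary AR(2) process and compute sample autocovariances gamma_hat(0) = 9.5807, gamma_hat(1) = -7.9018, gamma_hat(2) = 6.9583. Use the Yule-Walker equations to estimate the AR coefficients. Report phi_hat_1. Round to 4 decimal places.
\hat\phi_{1} = -0.7060

The Yule-Walker equations for an AR(p) process read, in matrix form,
  Gamma_p phi = r_p,   with   (Gamma_p)_{ij} = gamma(|i - j|),
                       (r_p)_i = gamma(i),   i,j = 1..p.
Substitute the sample gammas (Toeplitz matrix and right-hand side of size 2):
  Gamma_p = [[9.5807, -7.9018], [-7.9018, 9.5807]]
  r_p     = [-7.9018, 6.9583]
Written out:
  9.5807 phi_1 - 7.9018 phi_2 = -7.9018
  -7.9018 phi_1 + 9.5807 phi_2 = 6.9583
Solve by Cramer's rule:
  det = gamma(0)^2 - gamma(1)^2 = (9.5807)^2 - (-7.9018)^2 = 91.78981249 - 62.43844324 = 29.35136925
  phi_hat_1 = [gamma(1) gamma(0) - gamma(1) gamma(2)] / det = [(-7.9018)(9.5807) - (-7.9018)(6.9583)] / 29.35136925 = -20.72168032 / 29.35136925 = -0.706
  phi_hat_2 = [gamma(0) gamma(2) - gamma(1)^2] / det = [(9.5807)(6.9583) - (-7.9018)^2] / 29.35136925 = 4.22694157 / 29.35136925 = 0.144
So phi_hat = [-0.7060, 0.1440].
Therefore phi_hat_1 = -0.7060.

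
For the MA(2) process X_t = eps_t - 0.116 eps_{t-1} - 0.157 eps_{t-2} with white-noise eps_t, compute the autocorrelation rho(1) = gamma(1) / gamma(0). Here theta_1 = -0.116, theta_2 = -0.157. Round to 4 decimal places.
\rho(1) = -0.0942

For an MA(q) process with theta_0 = 1, the autocovariance is
  gamma(k) = sigma^2 * sum_{i=0..q-k} theta_i * theta_{i+k},
and rho(k) = gamma(k) / gamma(0). Sigma^2 cancels.
  numerator   = (1)*(-0.116) + (-0.116)*(-0.157) = -0.097788.
  denominator = (1)^2 + (-0.116)^2 + (-0.157)^2 = 1.038105.
  rho(1) = -0.097788 / 1.038105 = -0.0942.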